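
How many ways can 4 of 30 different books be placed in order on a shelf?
P(30,4) = 30!/(30-4)! = 657720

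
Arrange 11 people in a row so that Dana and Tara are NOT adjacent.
Total - adjacent = 11! - (11-1)!×2 = 39916800 - 7257600 = 32659200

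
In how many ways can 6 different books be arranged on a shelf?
6! = 720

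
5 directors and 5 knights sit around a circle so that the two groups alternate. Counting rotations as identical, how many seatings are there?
Fix one of the directors: (5-1)! ways for the remaining directors, × 5! ways for the knights = 24 × 120 = 2880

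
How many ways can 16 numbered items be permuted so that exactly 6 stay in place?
Choose the 6 fixed points C(16,6) = 8008, derange the rest: !10 = Σ_{j=0}^{10} (-1)^j·10!/j! = 3628800 - 3628800 + 1814400 - 604800 + 151200 - 30240 + 5040 - 720 + 90 - 10 + 1 = 1334961. Product = 8008 × 1334961 = 10690367688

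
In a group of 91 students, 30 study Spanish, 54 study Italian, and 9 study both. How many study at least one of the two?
|A∪B| = |A| + |B| - |A∩B| = 30 + 54 - 9 = 75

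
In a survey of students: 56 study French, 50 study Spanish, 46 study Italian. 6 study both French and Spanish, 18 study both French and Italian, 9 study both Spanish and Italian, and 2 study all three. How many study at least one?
|A∪B∪C| = 56+50+46-6-18-9+2 = 121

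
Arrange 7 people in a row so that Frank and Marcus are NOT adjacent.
Total - adjacent = 7! - (7-1)!×2 = 5040 - 1440 = 3600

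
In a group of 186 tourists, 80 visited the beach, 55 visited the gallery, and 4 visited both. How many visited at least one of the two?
|A∪B| = |A| + |B| - |A∩B| = 80 + 55 - 4 = 131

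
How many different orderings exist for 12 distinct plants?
12! = 479001600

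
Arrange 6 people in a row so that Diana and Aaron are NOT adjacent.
Total - adjacent = 6! - (6-1)!×2 = 720 - 240 = 480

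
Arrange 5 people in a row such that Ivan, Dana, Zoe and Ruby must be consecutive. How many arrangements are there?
Treat the 4 as one block: (5-4+1)! × 4! = 2 × 24 = 48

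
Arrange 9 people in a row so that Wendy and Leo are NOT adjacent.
Total - adjacent = 9! - (9-1)!×2 = 362880 - 80640 = 282240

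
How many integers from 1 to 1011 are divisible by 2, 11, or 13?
⌊1011/2⌋+⌊1011/11⌋+⌊1011/13⌋ - ⌊1011/22⌋-⌊1011/26⌋-⌊1011/143⌋ + ⌊1011/286⌋ = 505+91+77 - 45-38-7 + 3 = 586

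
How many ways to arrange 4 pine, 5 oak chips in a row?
9! / (4! × 5!) = 126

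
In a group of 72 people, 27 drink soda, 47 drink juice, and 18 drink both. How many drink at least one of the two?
|A∪B| = |A| + |B| - |A∩B| = 27 + 47 - 18 = 56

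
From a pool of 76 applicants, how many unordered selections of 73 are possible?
C(76,73) = 76!/(73!×3!) = 70300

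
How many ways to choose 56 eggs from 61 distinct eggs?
C(61,56) = 61!/(56!×5!) = 5949147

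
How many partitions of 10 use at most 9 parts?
By conjugation, equals partitions of 10 into parts ≤ 9. Let r_j(i) = number of partitions of i into parts ≤ j, for i = 0..10. r_1(i) = 1 for all i; r_j(i) = r_{j-1}(i) + r_j(i-j). Rows j = 2..9: ≤2: 1 1 2 2 3 3 4 4 5 5 6; ≤3: 1 1 2 3 4 5 7 8 10 12 14; ≤4: 1 1 2 3 5 6 9 11 15 18 23; ≤5: 1 1 2 3 5 7 10 13 18 23 30; ≤6: 1 1 2 3 5 7 11 14 20 26 35; ≤7: 1 1 2 3 5 7 11 15 21 28 38; ≤8: 1 1 2 3 5 7 11 15 22 29 40; ≤9: 1 1 2 3 5 7 11 15 22 30 41. r_9(10) = 41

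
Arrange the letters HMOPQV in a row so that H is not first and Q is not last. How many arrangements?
By inclusion-exclusion: 6! - 2×(6-1)! + (6-2)! = 720 - 240 + 24 = 504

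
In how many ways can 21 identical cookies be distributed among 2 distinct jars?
C(21+2-1, 2-1) = C(22, 1) = 22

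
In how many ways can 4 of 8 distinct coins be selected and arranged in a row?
P(8,4) = 8!/(8-4)! = 1680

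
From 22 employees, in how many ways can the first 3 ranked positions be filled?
P(22,3) = 22!/(22-3)! = 9240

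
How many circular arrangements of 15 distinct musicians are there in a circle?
Circular: fix one position, arrange the rest. (15-1)! = 87178291200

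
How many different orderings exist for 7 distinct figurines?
7! = 5040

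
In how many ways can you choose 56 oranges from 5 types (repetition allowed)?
C(56+5-1, 5-1) = C(60, 4) = 487635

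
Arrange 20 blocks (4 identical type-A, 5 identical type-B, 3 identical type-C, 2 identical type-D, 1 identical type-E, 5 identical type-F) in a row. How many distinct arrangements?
20! / (4! × 5! × 3! × 2! × 1! × 5!) = 586637251200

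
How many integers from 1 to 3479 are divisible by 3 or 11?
⌊3479/3⌋ + ⌊3479/11⌋ - ⌊3479/33⌋ = 1159 + 316 - 105 = 1370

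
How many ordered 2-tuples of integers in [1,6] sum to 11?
Coefficient of x^11 in (x + x² + ... + x^6)^2. By inclusion-exclusion on dice exceeding 6: Σ_j (-1)^j C(2,j)·C(11-1-6j, 1) = C(2,0)·C(10,1) - C(2,1)·C(4,1) = 1·10 - 2·4 = 2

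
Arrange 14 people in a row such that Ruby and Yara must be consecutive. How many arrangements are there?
Treat the 2 as one block: (14-2+1)! × 2! = 6227020800 × 2 = 12454041600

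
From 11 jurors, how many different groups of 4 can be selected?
C(11,4) = 11!/(4!×7!) = 330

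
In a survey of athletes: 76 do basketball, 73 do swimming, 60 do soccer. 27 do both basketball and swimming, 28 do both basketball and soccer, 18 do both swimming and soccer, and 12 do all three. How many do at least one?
|A∪B∪C| = 76+73+60-27-28-18+12 = 148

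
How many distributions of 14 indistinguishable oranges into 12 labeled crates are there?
C(14+12-1, 12-1) = C(25, 11) = 4457400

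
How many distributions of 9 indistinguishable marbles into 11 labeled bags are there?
C(9+11-1, 11-1) = C(19, 10) = 92378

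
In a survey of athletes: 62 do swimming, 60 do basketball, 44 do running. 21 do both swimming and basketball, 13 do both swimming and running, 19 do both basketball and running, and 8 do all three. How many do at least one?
|A∪B∪C| = 62+60+44-21-13-19+8 = 121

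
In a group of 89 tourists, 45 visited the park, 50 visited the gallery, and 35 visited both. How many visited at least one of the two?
|A∪B| = |A| + |B| - |A∩B| = 45 + 50 - 35 = 60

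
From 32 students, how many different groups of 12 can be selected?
C(32,12) = 32!/(12!×20!) = 225792840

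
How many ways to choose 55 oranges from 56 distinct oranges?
C(56,55) = 56!/(55!×1!) = 56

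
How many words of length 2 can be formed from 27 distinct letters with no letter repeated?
P(27,2) = 27!/(27-2)! = 702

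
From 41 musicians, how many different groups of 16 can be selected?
C(41,16) = 41!/(16!×25!) = 103077446706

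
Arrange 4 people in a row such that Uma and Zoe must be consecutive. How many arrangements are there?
Treat the 2 as one block: (4-2+1)! × 2! = 6 × 2 = 12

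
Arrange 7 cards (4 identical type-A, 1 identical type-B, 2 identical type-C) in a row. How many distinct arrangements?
7! / (4! × 1! × 2!) = 105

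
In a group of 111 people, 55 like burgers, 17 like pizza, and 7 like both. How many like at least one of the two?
|A∪B| = |A| + |B| - |A∩B| = 55 + 17 - 7 = 65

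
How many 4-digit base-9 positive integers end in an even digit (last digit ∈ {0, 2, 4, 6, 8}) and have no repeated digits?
Last∈{0,2,4,6,8}. Last=0: 336. Last nonzero: 4×7×P(7,2) = 1176. Total = 1512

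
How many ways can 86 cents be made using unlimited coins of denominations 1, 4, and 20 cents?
Coefficient of x^86 in 1/(1-x^1) · 1/(1-x^4) · 1/(1-x^20). Case on j = number of 20-cent coins (j = 0..4); remainder r = 86 - 20j is made from {1,4} in ⌊r/4⌋+1 ways. r = 86, 66, 46, 26, 6 → 22 + 17 + 12 + 7 + 2 = 60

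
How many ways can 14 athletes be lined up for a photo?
14! = 87178291200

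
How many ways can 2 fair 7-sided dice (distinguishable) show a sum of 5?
Coefficient of x^5 in (x + x² + ... + x^7)^2. By inclusion-exclusion on dice exceeding 7: Σ_j (-1)^j C(2,j)·C(5-1-7j, 1) = C(2,0)·C(4,1) = 1·4 = 4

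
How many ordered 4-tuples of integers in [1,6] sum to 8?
Coefficient of x^8 in (x + x² + ... + x^6)^4. By inclusion-exclusion on dice exceeding 6: Σ_j (-1)^j C(4,j)·C(8-1-6j, 3) = C(4,0)·C(7,3) = 1·35 = 35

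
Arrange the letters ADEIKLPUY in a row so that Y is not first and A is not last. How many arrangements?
By inclusion-exclusion: 9! - 2×(9-1)! + (9-2)! = 362880 - 80640 + 5040 = 287280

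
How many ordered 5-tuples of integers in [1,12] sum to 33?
Coefficient of x^33 in (x + x² + ... + x^12)^5. By inclusion-exclusion on dice exceeding 12: Σ_j (-1)^j C(5,j)·C(33-1-12j, 4) = C(5,0)·C(32,4) - C(5,1)·C(20,4) + C(5,2)·C(8,4) = 1·35960 - 5·4845 + 10·70 = 12435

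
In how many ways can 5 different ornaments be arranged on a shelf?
5! = 120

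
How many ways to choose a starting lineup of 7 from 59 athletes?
C(59,7) = 59!/(7!×52!) = 341149446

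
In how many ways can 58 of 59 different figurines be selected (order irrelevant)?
C(59,58) = 59!/(58!×1!) = 59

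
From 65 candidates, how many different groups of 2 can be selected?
C(65,2) = 65!/(2!×63!) = 2080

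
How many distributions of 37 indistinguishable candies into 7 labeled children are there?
C(37+7-1, 7-1) = C(43, 6) = 6096454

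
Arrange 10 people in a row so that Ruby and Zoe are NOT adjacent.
Total - adjacent = 10! - (10-1)!×2 = 3628800 - 725760 = 2903040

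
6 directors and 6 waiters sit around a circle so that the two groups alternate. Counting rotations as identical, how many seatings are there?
Fix one of the directors: (6-1)! ways for the remaining directors, × 6! ways for the waiters = 120 × 720 = 86400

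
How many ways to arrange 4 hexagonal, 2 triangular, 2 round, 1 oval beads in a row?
9! / (4! × 2! × 2! × 1!) = 3780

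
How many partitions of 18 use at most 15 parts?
By conjugation, equals partitions of 18 into parts ≤ 15. Let r_j(i) = number of partitions of i into parts ≤ j, for i = 0..18. r_1(i) = 1 for all i; r_j(i) = r_{j-1}(i) + r_j(i-j). Rows j = 2..15: ≤2: 1 1 2 2 3 3 4 4 5 5 6 6 7 7 8 8 9 9 10; ≤3: 1 1 2 3 4 5 7 8 10 12 14 16 19 21 24 27 30 33 37; ≤4: 1 1 2 3 5 6 9 11 15 18 23 27 34 39 47 54 64 72 84; ≤5: 1 1 2 3 5 7 10 13 18 23 30 37 47 57 70 84 101 119 141; ≤6: 1 1 2 3 5 7 11 14 20 26 35 44 58 71 90 110 136 163 199; ≤7: 1 1 2 3 5 7 11 15 21 28 38 49 65 82 105 131 164 201 248; ≤8: 1 1 2 3 5 7 11 15 22 29 40 52 70 89 116 146 186 230 288; ≤9: 1 1 2 3 5 7 11 15 22 30 41 54 73 94 123 157 201 252 318; ≤10: 1 1 2 3 5 7 11 15 22 30 42 55 75 97 128 164 212 267 340; ≤11: 1 1 2 3 5 7 11 15 22 30 42 56 76 99 131 169 219 278 355; ≤12: 1 1 2 3 5 7 11 15 22 30 42 56 77 100 133 172 224 285 366; ≤13: 1 1 2 3 5 7 11 15 22 30 42 56 77 101 134 174 227 290 373; ≤14: 1 1 2 3 5 7 11 15 22 30 42 56 77 101 135 175 229 293 378; ≤15: 1 1 2 3 5 7 11 15 22 30 42 56 77 101 135 176 230 295 381. r_15(18) = 381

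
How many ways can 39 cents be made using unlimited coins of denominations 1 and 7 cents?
Coefficient of x^39 in 1/(1-x^1) · 1/(1-x^7). Use j coins of 7 for j = 0..⌊39/7⌋ = 5, the rest in 1s: 5 + 1 = 6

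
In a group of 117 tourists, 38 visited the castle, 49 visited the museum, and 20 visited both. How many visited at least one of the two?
|A∪B| = |A| + |B| - |A∩B| = 38 + 49 - 20 = 67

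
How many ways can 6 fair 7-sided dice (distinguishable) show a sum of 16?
Coefficient of x^16 in (x + x² + ... + x^7)^6. By inclusion-exclusion on dice exceeding 7: Σ_j (-1)^j C(6,j)·C(16-1-7j, 5) = C(6,0)·C(15,5) - C(6,1)·C(8,5) = 1·3003 - 6·56 = 2667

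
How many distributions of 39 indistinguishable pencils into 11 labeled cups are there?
C(39+11-1, 11-1) = C(49, 10) = 8217822536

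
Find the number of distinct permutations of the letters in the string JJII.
4! / (2! × 2!) = 6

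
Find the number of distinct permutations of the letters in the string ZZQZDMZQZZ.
10! / (2! × 6! × 1! × 1!) = 2520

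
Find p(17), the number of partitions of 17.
Pentagonal recurrence p(n) = p(n-1) + p(n-2) - p(n-5) - p(n-7) + p(n-12) + p(n-15) - ... gives p(0..16) = 1, 1, 2, 3, 5, 7, 11, 15, 22, 30, 42, 56, 77, 101, 135, 176, 231. p(17) = p(16) + p(15) - p(12) - p(10) + p(5) + p(2) = 231 + 176 - 77 - 42 + 7 + 2 = 297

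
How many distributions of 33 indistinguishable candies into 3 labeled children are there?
C(33+3-1, 3-1) = C(35, 2) = 595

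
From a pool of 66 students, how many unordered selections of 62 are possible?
C(66,62) = 66!/(62!×4!) = 720720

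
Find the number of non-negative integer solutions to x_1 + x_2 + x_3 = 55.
C(55+3-1, 3-1) = C(57, 2) = 1596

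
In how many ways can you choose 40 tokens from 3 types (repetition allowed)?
C(40+3-1, 3-1) = C(42, 2) = 861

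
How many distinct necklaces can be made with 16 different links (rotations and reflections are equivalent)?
(16-1)!/2 = 1307674368000/2 = 653837184000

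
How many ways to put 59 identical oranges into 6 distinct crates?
C(59+6-1, 6-1) = C(64, 5) = 7624512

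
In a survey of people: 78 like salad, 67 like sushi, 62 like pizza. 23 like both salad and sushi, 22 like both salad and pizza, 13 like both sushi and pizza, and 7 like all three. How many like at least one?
|A∪B∪C| = 78+67+62-23-22-13+7 = 156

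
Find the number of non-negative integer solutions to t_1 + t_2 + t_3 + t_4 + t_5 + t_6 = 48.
C(48+6-1, 6-1) = C(53, 5) = 2869685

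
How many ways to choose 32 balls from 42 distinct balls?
C(42,32) = 42!/(32!×10!) = 1471442973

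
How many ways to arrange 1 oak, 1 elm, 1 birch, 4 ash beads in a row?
7! / (1! × 1! × 1! × 4!) = 210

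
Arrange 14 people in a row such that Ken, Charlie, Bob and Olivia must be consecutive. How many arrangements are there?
Treat the 4 as one block: (14-4+1)! × 4! = 39916800 × 24 = 958003200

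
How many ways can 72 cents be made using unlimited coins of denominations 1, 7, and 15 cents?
Coefficient of x^72 in 1/(1-x^1) · 1/(1-x^7) · 1/(1-x^15). Case on j = number of 15-cent coins (j = 0..4); remainder r = 72 - 15j is made from {1,7} in ⌊r/7⌋+1 ways. r = 72, 57, 42, 27, 12 → 11 + 9 + 7 + 4 + 2 = 33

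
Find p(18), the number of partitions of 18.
Pentagonal recurrence p(n) = p(n-1) + p(n-2) - p(n-5) - p(n-7) + p(n-12) + p(n-15) - ... gives p(0..17) = 1, 1, 2, 3, 5, 7, 11, 15, 22, 30, 42, 56, 77, 101, 135, 176, 231, 297. p(18) = p(17) + p(16) - p(13) - p(11) + p(6) + p(3) = 297 + 231 - 101 - 56 + 11 + 3 = 385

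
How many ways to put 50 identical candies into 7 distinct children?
C(50+7-1, 7-1) = C(56, 6) = 32468436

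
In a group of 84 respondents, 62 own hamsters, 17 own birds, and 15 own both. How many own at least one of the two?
|A∪B| = |A| + |B| - |A∩B| = 62 + 17 - 15 = 64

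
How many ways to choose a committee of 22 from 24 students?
C(24,22) = 24!/(22!×2!) = 276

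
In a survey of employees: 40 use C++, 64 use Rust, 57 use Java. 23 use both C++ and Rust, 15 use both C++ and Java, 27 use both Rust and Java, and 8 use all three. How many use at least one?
|A∪B∪C| = 40+64+57-23-15-27+8 = 104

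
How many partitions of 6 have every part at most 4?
Let r_j(i) = number of partitions of i into parts ≤ j, for i = 0..6. r_1(i) = 1 for all i; r_j(i) = r_{j-1}(i) + r_j(i-j). Rows j = 2..4: ≤2: 1 1 2 2 3 3 4; ≤3: 1 1 2 3 4 5 7; ≤4: 1 1 2 3 5 6 9. r_4(6) = 9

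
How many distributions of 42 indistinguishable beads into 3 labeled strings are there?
C(42+3-1, 3-1) = C(44, 2) = 946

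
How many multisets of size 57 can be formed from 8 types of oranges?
C(57+8-1, 8-1) = C(64, 7) = 621216192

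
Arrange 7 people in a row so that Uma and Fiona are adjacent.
Treat as block: (7-1)! × 2! = 720 × 2 = 1440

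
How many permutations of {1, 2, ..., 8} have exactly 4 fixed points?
Choose the 4 fixed points C(8,4) = 70, derange the rest: !4 = Σ_{j=0}^{4} (-1)^j·4!/j! = 24 - 24 + 12 - 4 + 1 = 9. Product = 70 × 9 = 630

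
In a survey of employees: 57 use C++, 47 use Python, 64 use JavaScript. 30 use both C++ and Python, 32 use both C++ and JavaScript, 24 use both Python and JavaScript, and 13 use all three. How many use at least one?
|A∪B∪C| = 57+47+64-30-32-24+13 = 95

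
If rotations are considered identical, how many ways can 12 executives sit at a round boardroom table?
Circular: fix one position, arrange the rest. (12-1)! = 39916800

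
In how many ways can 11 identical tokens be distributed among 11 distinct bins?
C(11+11-1, 11-1) = C(21, 10) = 352716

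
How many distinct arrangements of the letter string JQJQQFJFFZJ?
11! / (1! × 3! × 3! × 4!) = 46200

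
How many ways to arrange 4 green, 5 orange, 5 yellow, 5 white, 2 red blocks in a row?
21! / (4! × 5! × 5! × 5! × 2!) = 615969113760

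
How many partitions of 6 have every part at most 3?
Let r_j(i) = number of partitions of i into parts ≤ j, for i = 0..6. r_1(i) = 1 for all i; r_j(i) = r_{j-1}(i) + r_j(i-j). Rows j = 2..3: ≤2: 1 1 2 2 3 3 4; ≤3: 1 1 2 3 4 5 7. r_3(6) = 7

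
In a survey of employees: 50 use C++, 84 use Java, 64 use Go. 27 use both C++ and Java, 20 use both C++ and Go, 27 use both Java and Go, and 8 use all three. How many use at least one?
|A∪B∪C| = 50+84+64-27-20-27+8 = 132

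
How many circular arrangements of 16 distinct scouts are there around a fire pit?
Circular: fix one position, arrange the rest. (16-1)! = 1307674368000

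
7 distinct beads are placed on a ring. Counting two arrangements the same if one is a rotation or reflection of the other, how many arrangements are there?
(7-1)!/2 = 720/2 = 360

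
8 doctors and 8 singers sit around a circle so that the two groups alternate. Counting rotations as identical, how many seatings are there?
Fix one of the doctors: (8-1)! ways for the remaining doctors, × 8! ways for the singers = 5040 × 40320 = 203212800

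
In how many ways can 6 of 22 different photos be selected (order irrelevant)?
C(22,6) = 22!/(6!×16!) = 74613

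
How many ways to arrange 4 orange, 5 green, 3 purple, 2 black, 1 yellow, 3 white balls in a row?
18! / (4! × 5! × 3! × 2! × 1! × 3!) = 30875644800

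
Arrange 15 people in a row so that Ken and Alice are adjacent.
Treat as block: (15-1)! × 2! = 87178291200 × 2 = 174356582400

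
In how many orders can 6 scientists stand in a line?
6! = 720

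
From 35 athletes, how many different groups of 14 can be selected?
C(35,14) = 35!/(14!×21!) = 2319959400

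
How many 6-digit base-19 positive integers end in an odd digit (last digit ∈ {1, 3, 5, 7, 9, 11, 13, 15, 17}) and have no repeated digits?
Last∈{1,3,5,7,9,11,13,15,17}. Last=0: 0. Last nonzero: 9×17×P(17,4) = 8739360. Total = 8739360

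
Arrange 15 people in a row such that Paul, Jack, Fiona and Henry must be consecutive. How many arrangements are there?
Treat the 4 as one block: (15-4+1)! × 4! = 479001600 × 24 = 11496038400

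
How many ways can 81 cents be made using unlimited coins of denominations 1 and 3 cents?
Coefficient of x^81 in 1/(1-x^1) · 1/(1-x^3). Use j coins of 3 for j = 0..⌊81/3⌋ = 27, the rest in 1s: 27 + 1 = 28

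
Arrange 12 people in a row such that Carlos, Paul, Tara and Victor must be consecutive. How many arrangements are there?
Treat the 4 as one block: (12-4+1)! × 4! = 362880 × 24 = 8709120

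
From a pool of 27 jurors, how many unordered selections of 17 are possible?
C(27,17) = 27!/(17!×10!) = 8436285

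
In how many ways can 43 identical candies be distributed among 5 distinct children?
C(43+5-1, 5-1) = C(47, 4) = 178365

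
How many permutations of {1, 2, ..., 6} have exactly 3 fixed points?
Choose the 3 fixed points C(6,3) = 20, derange the rest: !3 = Σ_{j=0}^{3} (-1)^j·3!/j! = 6 - 6 + 3 - 1 = 2. Product = 20 × 2 = 40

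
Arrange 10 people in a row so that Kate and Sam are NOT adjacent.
Total - adjacent = 10! - (10-1)!×2 = 3628800 - 725760 = 2903040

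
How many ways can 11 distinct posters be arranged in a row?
11! = 39916800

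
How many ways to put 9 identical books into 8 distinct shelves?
C(9+8-1, 8-1) = C(16, 7) = 11440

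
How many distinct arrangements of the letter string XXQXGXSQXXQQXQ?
14! / (5! × 7! × 1! × 1!) = 144144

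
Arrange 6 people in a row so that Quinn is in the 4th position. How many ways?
Fix one position: (6-1)! = 120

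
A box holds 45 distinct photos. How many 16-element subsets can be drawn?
C(45,16) = 45!/(16!×29!) = 646626422970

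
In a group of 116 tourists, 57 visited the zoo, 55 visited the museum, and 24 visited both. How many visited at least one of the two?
|A∪B| = |A| + |B| - |A∩B| = 57 + 55 - 24 = 88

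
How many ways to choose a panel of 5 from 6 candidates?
C(6,5) = 6!/(5!×1!) = 6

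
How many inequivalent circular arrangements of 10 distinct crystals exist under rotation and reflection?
(10-1)!/2 = 362880/2 = 181440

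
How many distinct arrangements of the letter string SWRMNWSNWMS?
11! / (2! × 2! × 1! × 3! × 3!) = 277200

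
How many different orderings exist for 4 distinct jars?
4! = 24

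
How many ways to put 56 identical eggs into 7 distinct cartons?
C(56+7-1, 7-1) = C(62, 6) = 61474519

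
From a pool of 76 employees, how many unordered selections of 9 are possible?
C(76,9) = 76!/(9!×67!) = 142466675900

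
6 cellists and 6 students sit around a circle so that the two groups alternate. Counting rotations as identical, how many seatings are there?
Fix one of the cellists: (6-1)! ways for the remaining cellists, × 6! ways for the students = 120 × 720 = 86400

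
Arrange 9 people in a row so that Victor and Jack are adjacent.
Treat as block: (9-1)! × 2! = 40320 × 2 = 80640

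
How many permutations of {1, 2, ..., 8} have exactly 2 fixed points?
Choose the 2 fixed points C(8,2) = 28, derange the rest: !6 = Σ_{j=0}^{6} (-1)^j·6!/j! = 720 - 720 + 360 - 120 + 30 - 6 + 1 = 265. Product = 28 × 265 = 7420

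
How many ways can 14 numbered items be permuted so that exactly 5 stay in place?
Choose the 5 fixed points C(14,5) = 2002, derange the rest: !9 = Σ_{j=0}^{9} (-1)^j·9!/j! = 362880 - 362880 + 181440 - 60480 + 15120 - 3024 + 504 - 72 + 9 - 1 = 133496. Product = 2002 × 133496 = 267258992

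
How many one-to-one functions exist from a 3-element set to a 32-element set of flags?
P(32,3) = 32!/(32-3)! = 29760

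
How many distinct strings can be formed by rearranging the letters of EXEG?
4! / (1! × 2! × 1!) = 12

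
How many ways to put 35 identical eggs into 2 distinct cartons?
C(35+2-1, 2-1) = C(36, 1) = 36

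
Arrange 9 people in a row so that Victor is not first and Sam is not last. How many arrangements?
By inclusion-exclusion: 9! - 2×(9-1)! + (9-2)! = 362880 - 80640 + 5040 = 287280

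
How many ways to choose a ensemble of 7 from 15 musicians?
C(15,7) = 15!/(7!×8!) = 6435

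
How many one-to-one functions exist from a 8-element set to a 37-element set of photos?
P(37,8) = 37!/(37-8)! = 1556675366400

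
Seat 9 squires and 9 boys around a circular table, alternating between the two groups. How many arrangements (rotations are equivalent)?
Fix one of the squires: (9-1)! ways for the remaining squires, × 9! ways for the boys = 40320 × 362880 = 14631321600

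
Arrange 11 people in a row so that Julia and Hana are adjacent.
Treat as block: (11-1)! × 2! = 3628800 × 2 = 7257600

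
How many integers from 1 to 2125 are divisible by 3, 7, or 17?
⌊2125/3⌋+⌊2125/7⌋+⌊2125/17⌋ - ⌊2125/21⌋-⌊2125/51⌋-⌊2125/119⌋ + ⌊2125/357⌋ = 708+303+125 - 101-41-17 + 5 = 982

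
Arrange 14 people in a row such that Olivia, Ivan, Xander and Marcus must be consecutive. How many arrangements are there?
Treat the 4 as one block: (14-4+1)! × 4! = 39916800 × 24 = 958003200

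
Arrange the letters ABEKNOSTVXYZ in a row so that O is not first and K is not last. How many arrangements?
By inclusion-exclusion: 12! - 2×(12-1)! + (12-2)! = 479001600 - 79833600 + 3628800 = 402796800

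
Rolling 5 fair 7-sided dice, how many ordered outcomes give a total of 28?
Coefficient of x^28 in (x + x² + ... + x^7)^5. By inclusion-exclusion on dice exceeding 7: Σ_j (-1)^j C(5,j)·C(28-1-7j, 4) = C(5,0)·C(27,4) - C(5,1)·C(20,4) + C(5,2)·C(13,4) - C(5,3)·C(6,4) = 1·17550 - 5·4845 + 10·715 - 10·15 = 325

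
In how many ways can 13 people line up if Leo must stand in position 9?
Fix one position: (13-1)! = 479001600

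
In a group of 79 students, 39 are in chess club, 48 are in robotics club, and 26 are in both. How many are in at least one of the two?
|A∪B| = |A| + |B| - |A∩B| = 39 + 48 - 26 = 61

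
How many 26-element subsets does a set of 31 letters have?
C(31,26) = 31!/(26!×5!) = 169911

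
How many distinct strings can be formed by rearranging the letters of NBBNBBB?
7! / (5! × 2!) = 21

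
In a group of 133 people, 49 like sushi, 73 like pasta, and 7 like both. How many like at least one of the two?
|A∪B| = |A| + |B| - |A∩B| = 49 + 73 - 7 = 115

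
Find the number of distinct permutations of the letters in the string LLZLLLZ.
7! / (2! × 5!) = 21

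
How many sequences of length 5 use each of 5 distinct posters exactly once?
5! = 120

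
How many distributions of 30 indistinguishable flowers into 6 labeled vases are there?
C(30+6-1, 6-1) = C(35, 5) = 324632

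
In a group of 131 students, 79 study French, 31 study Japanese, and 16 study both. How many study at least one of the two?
|A∪B| = |A| + |B| - |A∩B| = 79 + 31 - 16 = 94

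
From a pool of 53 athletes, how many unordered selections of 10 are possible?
C(53,10) = 53!/(10!×43!) = 19499099620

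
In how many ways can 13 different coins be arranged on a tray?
13! = 6227020800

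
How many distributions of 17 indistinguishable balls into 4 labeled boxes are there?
C(17+4-1, 4-1) = C(20, 3) = 1140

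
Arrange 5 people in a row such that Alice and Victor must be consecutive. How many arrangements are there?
Treat the 2 as one block: (5-2+1)! × 2! = 24 × 2 = 48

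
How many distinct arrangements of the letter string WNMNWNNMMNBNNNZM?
16! / (4! × 1! × 8! × 2! × 1!) = 10810800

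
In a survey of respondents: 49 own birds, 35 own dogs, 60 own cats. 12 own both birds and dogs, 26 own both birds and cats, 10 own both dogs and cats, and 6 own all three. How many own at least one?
|A∪B∪C| = 49+35+60-12-26-10+6 = 102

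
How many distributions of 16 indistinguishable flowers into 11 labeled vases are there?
C(16+11-1, 11-1) = C(26, 10) = 5311735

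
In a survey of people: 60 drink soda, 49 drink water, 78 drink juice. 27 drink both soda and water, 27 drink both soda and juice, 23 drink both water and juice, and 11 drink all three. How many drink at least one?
|A∪B∪C| = 60+49+78-27-27-23+11 = 121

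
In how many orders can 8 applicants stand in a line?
8! = 40320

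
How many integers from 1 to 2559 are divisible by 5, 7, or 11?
⌊2559/5⌋+⌊2559/7⌋+⌊2559/11⌋ - ⌊2559/35⌋-⌊2559/55⌋-⌊2559/77⌋ + ⌊2559/385⌋ = 511+365+232 - 73-46-33 + 6 = 962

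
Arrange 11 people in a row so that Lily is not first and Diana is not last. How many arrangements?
By inclusion-exclusion: 11! - 2×(11-1)! + (11-2)! = 39916800 - 7257600 + 362880 = 33022080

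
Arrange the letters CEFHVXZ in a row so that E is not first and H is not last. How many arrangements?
By inclusion-exclusion: 7! - 2×(7-1)! + (7-2)! = 5040 - 1440 + 120 = 3720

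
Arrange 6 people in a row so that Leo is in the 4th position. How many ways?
Fix one position: (6-1)! = 120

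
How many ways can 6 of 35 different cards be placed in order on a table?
P(35,6) = 35!/(35-6)! = 1168675200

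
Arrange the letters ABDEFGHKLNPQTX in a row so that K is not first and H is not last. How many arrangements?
By inclusion-exclusion: 14! - 2×(14-1)! + (14-2)! = 87178291200 - 12454041600 + 479001600 = 75203251200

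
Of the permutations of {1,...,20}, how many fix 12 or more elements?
Exactly j fixed points: C(20,j)·!(20-j); sum over j ≥ 12 (derangement numbers via !m = (m-1)·(!(m-1) + !(m-2)): !0..!8 = 1, 0, 1, 2, 9, 44, 265, 1854, 14833). Σ_{j=12}^{20} C(20,j)·!(20-j) = C(20,12)·!8 + C(20,13)·!7 + C(20,14)·!6 + C(20,15)·!5 + C(20,16)·!4 + C(20,17)·!3 + C(20,18)·!2 + C(20,19)·!1 + C(20,20)·!0 = 125970·14833 + 77520·1854 + 38760·265 + 15504·44 + 4845·9 + 1140·2 + 190·1 + 20·0 + 1·1 = 2023234742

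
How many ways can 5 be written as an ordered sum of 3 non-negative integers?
C(5+3-1, 3-1) = C(7, 2) = 21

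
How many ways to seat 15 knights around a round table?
Circular: fix one position, arrange the rest. (15-1)! = 87178291200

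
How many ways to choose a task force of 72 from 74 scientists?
C(74,72) = 74!/(72!×2!) = 2701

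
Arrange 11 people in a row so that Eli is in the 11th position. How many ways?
Fix one position: (11-1)! = 3628800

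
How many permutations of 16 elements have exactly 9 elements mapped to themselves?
Choose the 9 fixed points C(16,9) = 11440, derange the rest: !7 = Σ_{j=0}^{7} (-1)^j·7!/j! = 5040 - 5040 + 2520 - 840 + 210 - 42 + 7 - 1 = 1854. Product = 11440 × 1854 = 21209760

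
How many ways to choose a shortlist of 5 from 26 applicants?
C(26,5) = 26!/(5!×21!) = 65780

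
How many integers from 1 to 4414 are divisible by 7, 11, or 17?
⌊4414/7⌋+⌊4414/11⌋+⌊4414/17⌋ - ⌊4414/77⌋-⌊4414/119⌋-⌊4414/187⌋ + ⌊4414/1309⌋ = 630+401+259 - 57-37-23 + 3 = 1176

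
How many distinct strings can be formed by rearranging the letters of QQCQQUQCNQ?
10! / (1! × 2! × 1! × 6!) = 2520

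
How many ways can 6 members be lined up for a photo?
6! = 720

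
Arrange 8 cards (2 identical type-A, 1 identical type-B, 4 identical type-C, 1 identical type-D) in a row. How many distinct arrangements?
8! / (2! × 1! × 4! × 1!) = 840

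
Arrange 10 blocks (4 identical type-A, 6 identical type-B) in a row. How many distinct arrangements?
10! / (4! × 6!) = 210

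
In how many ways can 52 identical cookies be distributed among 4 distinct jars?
C(52+4-1, 4-1) = C(55, 3) = 26235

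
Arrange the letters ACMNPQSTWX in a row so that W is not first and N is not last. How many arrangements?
By inclusion-exclusion: 10! - 2×(10-1)! + (10-2)! = 3628800 - 725760 + 40320 = 2943360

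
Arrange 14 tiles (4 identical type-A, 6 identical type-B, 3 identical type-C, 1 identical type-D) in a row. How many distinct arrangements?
14! / (4! × 6! × 3! × 1!) = 840840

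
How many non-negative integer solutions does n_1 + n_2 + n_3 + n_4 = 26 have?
C(26+4-1, 4-1) = C(29, 3) = 3654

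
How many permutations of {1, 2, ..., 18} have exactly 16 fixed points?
Choose the 16 fixed points C(18,16) = 153, derange the rest: !2 = Σ_{j=0}^{2} (-1)^j·2!/j! = 2 - 2 + 1 = 1. Product = 153 × 1 = 153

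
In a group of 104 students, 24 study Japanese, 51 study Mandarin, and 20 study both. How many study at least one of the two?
|A∪B| = |A| + |B| - |A∩B| = 24 + 51 - 20 = 55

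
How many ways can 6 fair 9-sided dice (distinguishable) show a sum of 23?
Coefficient of x^23 in (x + x² + ... + x^9)^6. By inclusion-exclusion on dice exceeding 9: Σ_j (-1)^j C(6,j)·C(23-1-9j, 5) = C(6,0)·C(22,5) - C(6,1)·C(13,5) = 1·26334 - 6·1287 = 18612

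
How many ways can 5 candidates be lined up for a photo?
5! = 120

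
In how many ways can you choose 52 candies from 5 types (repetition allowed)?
C(52+5-1, 5-1) = C(56, 4) = 367290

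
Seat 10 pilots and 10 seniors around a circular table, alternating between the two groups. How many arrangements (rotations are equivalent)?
Fix one of the pilots: (10-1)! ways for the remaining pilots, × 10! ways for the seniors = 362880 × 3628800 = 1316818944000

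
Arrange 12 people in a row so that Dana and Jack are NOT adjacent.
Total - adjacent = 12! - (12-1)!×2 = 479001600 - 79833600 = 399168000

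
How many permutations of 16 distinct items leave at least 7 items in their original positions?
Exactly j fixed points: C(16,j)·!(16-j); sum over j ≥ 7 (derangement numbers via !m = (m-1)·(!(m-1) + !(m-2)): !0..!9 = 1, 0, 1, 2, 9, 44, 265, 1854, 14833, 133496). Σ_{j=7}^{16} C(16,j)·!(16-j) = C(16,7)·!9 + C(16,8)·!8 + C(16,9)·!7 + C(16,10)·!6 + C(16,11)·!5 + C(16,12)·!4 + C(16,13)·!3 + C(16,14)·!2 + C(16,15)·!1 + C(16,16)·!0 = 11440·133496 + 12870·14833 + 11440·1854 + 8008·265 + 4368·44 + 1820·9 + 560·2 + 120·1 + 16·0 + 1·1 = 1741636643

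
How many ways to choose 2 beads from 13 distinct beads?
C(13,2) = 13!/(2!×11!) = 78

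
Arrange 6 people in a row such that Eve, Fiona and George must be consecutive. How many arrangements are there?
Treat the 3 as one block: (6-3+1)! × 3! = 24 × 6 = 144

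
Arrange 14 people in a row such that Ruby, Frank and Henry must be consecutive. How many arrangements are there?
Treat the 3 as one block: (14-3+1)! × 3! = 479001600 × 6 = 2874009600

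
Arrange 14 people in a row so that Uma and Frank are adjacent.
Treat as block: (14-1)! × 2! = 6227020800 × 2 = 12454041600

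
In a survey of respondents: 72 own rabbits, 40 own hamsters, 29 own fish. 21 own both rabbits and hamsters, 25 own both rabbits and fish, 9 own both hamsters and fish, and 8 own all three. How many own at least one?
|A∪B∪C| = 72+40+29-21-25-9+8 = 94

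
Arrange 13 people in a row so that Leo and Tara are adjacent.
Treat as block: (13-1)! × 2! = 479001600 × 2 = 958003200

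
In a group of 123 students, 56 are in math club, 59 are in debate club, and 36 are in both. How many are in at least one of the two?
|A∪B| = |A| + |B| - |A∩B| = 56 + 59 - 36 = 79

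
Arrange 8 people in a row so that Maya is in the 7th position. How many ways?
Fix one position: (8-1)! = 5040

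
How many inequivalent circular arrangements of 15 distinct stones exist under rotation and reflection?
(15-1)!/2 = 87178291200/2 = 43589145600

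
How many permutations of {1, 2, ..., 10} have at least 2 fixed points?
Exactly j fixed points: C(10,j)·!(10-j); sum over j ≥ 2 (derangement numbers via !m = (m-1)·(!(m-1) + !(m-2)): !0..!8 = 1, 0, 1, 2, 9, 44, 265, 1854, 14833). Σ_{j=2}^{10} C(10,j)·!(10-j) = C(10,2)·!8 + C(10,3)·!7 + C(10,4)·!6 + C(10,5)·!5 + C(10,6)·!4 + C(10,7)·!3 + C(10,8)·!2 + C(10,9)·!1 + C(10,10)·!0 = 45·14833 + 120·1854 + 210·265 + 252·44 + 210·9 + 120·2 + 45·1 + 10·0 + 1·1 = 958879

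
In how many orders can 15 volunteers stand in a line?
15! = 1307674368000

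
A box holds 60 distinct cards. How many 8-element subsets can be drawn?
C(60,8) = 60!/(8!×52!) = 2558620845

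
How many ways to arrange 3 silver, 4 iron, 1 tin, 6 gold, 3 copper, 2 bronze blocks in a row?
19! / (3! × 4! × 1! × 6! × 3! × 2!) = 97772875200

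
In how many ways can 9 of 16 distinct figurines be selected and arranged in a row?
P(16,9) = 16!/(16-9)! = 4151347200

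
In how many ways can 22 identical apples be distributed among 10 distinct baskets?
C(22+10-1, 10-1) = C(31, 9) = 20160075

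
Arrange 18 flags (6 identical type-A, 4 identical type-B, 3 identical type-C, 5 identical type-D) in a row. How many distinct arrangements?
18! / (6! × 4! × 3! × 5!) = 514594080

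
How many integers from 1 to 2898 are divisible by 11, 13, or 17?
⌊2898/11⌋+⌊2898/13⌋+⌊2898/17⌋ - ⌊2898/143⌋-⌊2898/187⌋-⌊2898/221⌋ + ⌊2898/2431⌋ = 263+222+170 - 20-15-13 + 1 = 608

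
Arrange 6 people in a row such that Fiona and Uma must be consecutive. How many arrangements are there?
Treat the 2 as one block: (6-2+1)! × 2! = 120 × 2 = 240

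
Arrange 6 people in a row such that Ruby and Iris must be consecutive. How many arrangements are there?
Treat the 2 as one block: (6-2+1)! × 2! = 120 × 2 = 240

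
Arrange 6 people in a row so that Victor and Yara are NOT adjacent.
Total - adjacent = 6! - (6-1)!×2 = 720 - 240 = 480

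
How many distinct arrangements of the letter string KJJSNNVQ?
8! / (2! × 2! × 1! × 1! × 1! × 1!) = 10080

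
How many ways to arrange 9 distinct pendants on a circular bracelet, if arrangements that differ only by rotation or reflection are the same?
(9-1)!/2 = 40320/2 = 20160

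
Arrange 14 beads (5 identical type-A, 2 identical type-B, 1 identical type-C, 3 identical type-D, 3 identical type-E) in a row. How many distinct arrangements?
14! / (5! × 2! × 1! × 3! × 3!) = 10090080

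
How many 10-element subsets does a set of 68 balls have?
C(68,10) = 68!/(10!×58!) = 290752384208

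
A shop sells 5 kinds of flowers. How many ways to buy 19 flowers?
C(19+5-1, 5-1) = C(23, 4) = 8855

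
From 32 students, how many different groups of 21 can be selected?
C(32,21) = 32!/(21!×11!) = 129024480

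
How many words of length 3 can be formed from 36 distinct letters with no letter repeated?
P(36,3) = 36!/(36-3)! = 42840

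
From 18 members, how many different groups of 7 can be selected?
C(18,7) = 18!/(7!×11!) = 31824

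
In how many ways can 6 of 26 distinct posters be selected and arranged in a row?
P(26,6) = 26!/(26-6)! = 165765600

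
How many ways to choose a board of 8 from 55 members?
C(55,8) = 55!/(8!×47!) = 1217566350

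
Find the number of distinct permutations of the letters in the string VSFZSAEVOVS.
11! / (1! × 3! × 1! × 1! × 1! × 3! × 1!) = 1108800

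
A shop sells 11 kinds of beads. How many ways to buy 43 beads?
C(43+11-1, 11-1) = C(53, 10) = 19499099620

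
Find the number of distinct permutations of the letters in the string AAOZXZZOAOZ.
11! / (3! × 3! × 4! × 1!) = 46200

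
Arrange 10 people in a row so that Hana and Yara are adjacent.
Treat as block: (10-1)! × 2! = 362880 × 2 = 725760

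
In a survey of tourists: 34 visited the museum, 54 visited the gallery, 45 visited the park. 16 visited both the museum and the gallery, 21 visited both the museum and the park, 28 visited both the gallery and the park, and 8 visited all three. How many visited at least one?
|A∪B∪C| = 34+54+45-16-21-28+8 = 76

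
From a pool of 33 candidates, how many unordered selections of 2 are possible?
C(33,2) = 33!/(2!×31!) = 528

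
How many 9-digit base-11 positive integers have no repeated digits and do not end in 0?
Last digit: 10 nonzero choices. First digit: 9 (nonzero, ≠last). Middle 7: P(9,7) = 181440. Total = 16329600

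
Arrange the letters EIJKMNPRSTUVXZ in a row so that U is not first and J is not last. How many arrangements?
By inclusion-exclusion: 14! - 2×(14-1)! + (14-2)! = 87178291200 - 12454041600 + 479001600 = 75203251200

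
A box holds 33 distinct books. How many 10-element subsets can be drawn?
C(33,10) = 33!/(10!×23!) = 92561040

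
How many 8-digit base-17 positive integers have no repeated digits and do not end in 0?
Last digit: 16 nonzero choices. First digit: 15 (nonzero, ≠last). Middle 6: P(15,6) = 3603600. Total = 864864000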